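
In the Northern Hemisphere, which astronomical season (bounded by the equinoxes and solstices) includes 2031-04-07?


Date: April 7
Astronomical Spring (approx.; exact equinox/solstice day varies by year): March 20 to June 20
April 7 falls within the Spring window

Spring


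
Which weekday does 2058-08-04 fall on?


Date: August 4, 2058
Anchor: Jan 1, 2058. With p = 2058 - 1 = 2057: (p + p//4 - p//100 + p//400) mod 7 = (2057 + 514 - 20 + 5) mod 7 = 2556 mod 7 = 1 -> Tuesday (Mon=0 ... Sun=6)
Days before August (Jan-Jul): 212; offset = 212 + 4 - 1 = 215
Weekday index = (1 + 215) mod 7 = 6

Day of the week: Sunday


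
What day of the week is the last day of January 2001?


January 2001 has 31 days
Anchor: Jan 1, 2001. With p = 2001 - 1 = 2000: (p + p//4 - p//100 + p//400) mod 7 = (2000 + 500 - 20 + 5) mod 7 = 2485 mod 7 = 0 -> Monday (Mon=0 ... Sun=6)
January 1 is the anchor itself -> Monday
Last day offset: 31 - 1 = 30 days
Weekday index = (0 + 30) mod 7 = 2

Wednesday, January 31


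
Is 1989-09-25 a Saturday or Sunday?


Anchor: Jan 1, 1989. With p = 1989 - 1 = 1988: (p + p//4 - p//100 + p//400) mod 7 = (1988 + 497 - 19 + 4) mod 7 = 2470 mod 7 = 6 -> Sunday (Mon=0 ... Sun=6)
Day of year: 268; offset = 267
Weekday index = (6 + 267) mod 7 = 0 -> Monday
Weekend days: Saturday, Sunday

No


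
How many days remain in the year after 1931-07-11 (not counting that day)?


Day of year: 192 of 365
Remaining = 365 - 192

173 days


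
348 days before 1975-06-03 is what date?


Start: 1975-06-03, subtract 348 days
Back 3 days from June 3 reaches May 31, 1975 -> 345 left
May 1975 has 31 days -> back to April 30, 1975 -> 314 left
April 1975 has 30 days -> back to March 31, 1975 -> 284 left
March 1975 has 31 days -> back to February 28, 1975 -> 253 left
February 1975 has 28 days -> back to January 31, 1975 -> 225 left
January 1975 has 31 days -> back to December 31, 1974 -> 194 left
December 1974 has 31 days -> back to November 30, 1974 -> 163 left
November 1974 has 30 days -> back to October 31, 1974 -> 133 left
October 1974 has 31 days -> back to September 30, 1974 -> 102 left
September 1974 has 30 days -> back to August 31, 1974 -> 72 left
August 1974 has 31 days -> back to July 31, 1974 -> 41 left
July 1974 has 31 days -> back to June 30, 1974 -> 10 left
June 1974: 30 - 10 = 20 -> lands on June 20

Result: 1974-06-20


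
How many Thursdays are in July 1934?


July 1934 has 31 days
Anchor: Jan 1, 1934. With p = 1934 - 1 = 1933: (p + p//4 - p//100 + p//400) mod 7 = (1933 + 483 - 19 + 4) mod 7 = 2401 mod 7 = 0 -> Monday (Mon=0 ... Sun=6)
Days before July (Jan-Jun): 181; July 1 index = (0 + 181) mod 7 = 6 -> Sunday
First Thursday is July 5
Thursdays: 5, 12, 19, 26

4 Thursdays


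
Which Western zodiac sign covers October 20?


Date: October 20
Conventional tropical zodiac dates: Libra from September 23 onward; Scorpio starts October 23
October 20 falls within the Libra range

Libra


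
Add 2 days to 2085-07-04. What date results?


Start: 2085-07-04, add 2 days
July 2085 has 31 days; 4 + 2 = 6 stays within July

Result: 2085-07-06


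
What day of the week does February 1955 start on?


Target: February 1, 1955
Anchor: Jan 1, 1955. With p = 1955 - 1 = 1954: (p + p//4 - p//100 + p//400) mod 7 = (1954 + 488 - 19 + 4) mod 7 = 2427 mod 7 = 5 -> Saturday (Mon=0 ... Sun=6)
Days before February (Jan): 31 days
Weekday index = (5 + 31) mod 7 = 1

Tuesday


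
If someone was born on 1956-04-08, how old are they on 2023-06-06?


Birth: 1956-04-08
Reference: 2023-06-06
Year difference: 2023 - 1956 = 67

67 years old


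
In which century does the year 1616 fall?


Century = (year - 1) // 100 + 1
= (1616 - 1) // 100 + 1
= 1615 // 100 + 1
= 16 + 1

17th century


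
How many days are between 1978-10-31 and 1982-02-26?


From 1978-10-31 to 1982-02-26
1978-10-31: days before October = 31 + 28 + 31 + 30 + 31 + 30 + 31 + 31 + 30 = 273 (1978 is not a leap year); day of year = 273 + 31 = 304
1982-02-26: days before February = 31; day of year = 31 + 26 = 57
Rest of 1978: 365 - 304 = 61
Full years 1979 (365), 1980 (366), 1981 (365): 1096
Total = 61 + 1096 + 57 = 1214

1214 days


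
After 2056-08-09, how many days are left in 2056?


Day of year: 222 of 366
Remaining = 366 - 222

144 days


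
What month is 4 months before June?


June is month 6
6 - 4 = 2

February


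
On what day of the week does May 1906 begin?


Target: May 1, 1906
Anchor: Jan 1, 1906. With p = 1906 - 1 = 1905: (p + p//4 - p//100 + p//400) mod 7 = (1905 + 476 - 19 + 4) mod 7 = 2366 mod 7 = 0 -> Monday (Mon=0 ... Sun=6)
Days before May (Jan-Apr): 120 days
Weekday index = (0 + 120) mod 7 = 1

Tuesday


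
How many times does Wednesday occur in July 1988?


July 1988 has 31 days
Anchor: Jan 1, 1988. With p = 1988 - 1 = 1987: (p + p//4 - p//100 + p//400) mod 7 = (1987 + 496 - 19 + 4) mod 7 = 2468 mod 7 = 4 -> Friday (Mon=0 ... Sun=6)
Days before July (Jan-Jun): 182; July 1 index = (4 + 182) mod 7 = 4 -> Friday
First Wednesday is July 6
Wednesdays: 6, 13, 20, 27

4 Wednesdays


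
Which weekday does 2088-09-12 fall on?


Date: September 12, 2088
Anchor: Jan 1, 2088. With p = 2088 - 1 = 2087: (p + p//4 - p//100 + p//400) mod 7 = (2087 + 521 - 20 + 5) mod 7 = 2593 mod 7 = 3 -> Thursday (Mon=0 ... Sun=6)
Days before September (Jan-Aug): 244; offset = 244 + 12 - 1 = 255
Weekday index = (3 + 255) mod 7 = 6

Day of the week: Sunday


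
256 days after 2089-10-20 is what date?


Start: 2089-10-20, add 256 days
October 2089 has 31 days: 31 - 20 = 11 days to October 31 -> 245 left
November 2089 has 30 days -> 215 left
December 2089 has 31 days -> 184 left
January 2090 has 31 days -> 153 left
February 2090 has 28 days -> 125 left
March 2090 has 31 days -> 94 left
April 2090 has 30 days -> 64 left
May 2090 has 31 days -> 33 left
June 2090 has 30 days -> 3 left
July 2090: 3 <= 31 -> lands on July 3

Result: 2090-07-03


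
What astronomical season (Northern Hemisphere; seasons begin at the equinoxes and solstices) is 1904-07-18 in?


Date: July 18
Astronomical Summer (approx.; exact equinox/solstice day varies by year): June 21 to September 21
July 18 falls within the Summer window

Summer


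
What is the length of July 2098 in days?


July 2098

31 days


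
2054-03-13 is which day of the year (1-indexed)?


Date: March 13, 2054
Days in months 1 through 2: 59
Plus 13 days in March

Day of year: 72


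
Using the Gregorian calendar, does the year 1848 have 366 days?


Gregorian leap year rule: divisible by 4, but not by 100, unless also by 400.
1848 is divisible by 4 but not 100 -> leap year

Yes


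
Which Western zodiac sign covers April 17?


Date: April 17
Conventional tropical zodiac dates: Aries from March 21 onward; Taurus starts April 20
April 17 falls within the Aries range

Aries


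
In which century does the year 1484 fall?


Century = (year - 1) // 100 + 1
= (1484 - 1) // 100 + 1
= 1483 // 100 + 1
= 14 + 1

15th century


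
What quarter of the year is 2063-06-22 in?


Month: June (month 6)
Q1: Jan-Mar, Q2: Apr-Jun, Q3: Jul-Sep, Q4: Oct-Dec

Q2


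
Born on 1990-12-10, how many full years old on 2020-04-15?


Birth: 1990-12-10
Reference: 2020-04-15
Year difference: 2020 - 1990 = 30
Birthday not yet reached in 2020, subtract 1

29 years old


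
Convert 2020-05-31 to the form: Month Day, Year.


ISO 2020-05-31 parses as year=2020, month=05, day=31
Month 5 -> May

May 31, 2020


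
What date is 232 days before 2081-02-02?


Start: 2081-02-02, subtract 232 days
Back 2 days from February 2 reaches January 31, 2081 -> 230 left
January 2081 has 31 days -> back to December 31, 2080 -> 199 left
December 2080 has 31 days -> back to November 30, 2080 -> 168 left
November 2080 has 30 days -> back to October 31, 2080 -> 138 left
October 2080 has 31 days -> back to September 30, 2080 -> 107 left
September 2080 has 30 days -> back to August 31, 2080 -> 77 left
August 2080 has 31 days -> back to July 31, 2080 -> 46 left
July 2080 has 31 days -> back to June 30, 2080 -> 15 left
June 2080: 30 - 15 = 15 -> lands on June 15

Result: 2080-06-15


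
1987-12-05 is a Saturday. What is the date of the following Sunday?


Current: Saturday
Target: Sunday
Days ahead: 1

Next Sunday: 1987-12-06


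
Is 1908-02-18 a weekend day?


Anchor: Jan 1, 1908. With p = 1908 - 1 = 1907: (p + p//4 - p//100 + p//400) mod 7 = (1907 + 476 - 19 + 4) mod 7 = 2368 mod 7 = 2 -> Wednesday (Mon=0 ... Sun=6)
Day of year: 49; offset = 48
Weekday index = (2 + 48) mod 7 = 1 -> Tuesday
Weekend days: Saturday, Sunday

No


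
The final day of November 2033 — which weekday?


November 2033 has 30 days
Anchor: Jan 1, 2033. With p = 2033 - 1 = 2032: (p + p//4 - p//100 + p//400) mod 7 = (2032 + 508 - 20 + 5) mod 7 = 2525 mod 7 = 5 -> Saturday (Mon=0 ... Sun=6)
Days before November (Jan-Oct): 304; November 1 index = (5 + 304) mod 7 = 1 -> Tuesday
Last day offset: 30 - 1 = 29 days
Weekday index = (1 + 29) mod 7 = 2

Wednesday, November 30


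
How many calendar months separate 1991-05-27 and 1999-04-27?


From May 1991 to April 1999
8 years * 12 = 96 months, minus 1 month = 95

95 months


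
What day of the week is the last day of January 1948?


January 1948 has 31 days
Anchor: Jan 1, 1948. With p = 1948 - 1 = 1947: (p + p//4 - p//100 + p//400) mod 7 = (1947 + 486 - 19 + 4) mod 7 = 2418 mod 7 = 3 -> Thursday (Mon=0 ... Sun=6)
January 1 is the anchor itself -> Thursday
Last day offset: 31 - 1 = 30 days
Weekday index = (3 + 30) mod 7 = 5

Saturday, January 31


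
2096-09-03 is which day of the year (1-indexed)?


Date: September 3, 2096
Days in months 1 through 8: 244
Plus 3 days in September

Day of year: 247


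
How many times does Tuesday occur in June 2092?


June 2092 has 30 days
Anchor: Jan 1, 2092. With p = 2092 - 1 = 2091: (p + p//4 - p//100 + p//400) mod 7 = (2091 + 522 - 20 + 5) mod 7 = 2598 mod 7 = 1 -> Tuesday (Mon=0 ... Sun=6)
Days before June (Jan-May): 152; June 1 index = (1 + 152) mod 7 = 6 -> Sunday
First Tuesday is June 3
Tuesdays: 3, 10, 17, 24

4 Tuesdays


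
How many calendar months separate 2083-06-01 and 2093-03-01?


From June 2083 to March 2093
10 years * 12 = 120 months, minus 3 months = 117

117 months


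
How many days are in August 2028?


August 2028

31 days


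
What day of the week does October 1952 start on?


Target: October 1, 1952
Anchor: Jan 1, 1952. With p = 1952 - 1 = 1951: (p + p//4 - p//100 + p//400) mod 7 = (1951 + 487 - 19 + 4) mod 7 = 2423 mod 7 = 1 -> Tuesday (Mon=0 ... Sun=6)
Days before October (Jan-Sep): 274 days
Weekday index = (1 + 274) mod 7 = 2

Wednesday


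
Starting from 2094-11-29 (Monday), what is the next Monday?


Current: Monday
Target: Monday
Days ahead: 7

Next Monday: 2094-12-06


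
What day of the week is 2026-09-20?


Date: September 20, 2026
Anchor: Jan 1, 2026. With p = 2026 - 1 = 2025: (p + p//4 - p//100 + p//400) mod 7 = (2025 + 506 - 20 + 5) mod 7 = 2516 mod 7 = 3 -> Thursday (Mon=0 ... Sun=6)
Days before September (Jan-Aug): 243; offset = 243 + 20 - 1 = 262
Weekday index = (3 + 262) mod 7 = 6

Day of the week: Sunday


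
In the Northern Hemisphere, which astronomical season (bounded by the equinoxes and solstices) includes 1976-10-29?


Date: October 29
Astronomical Autumn (approx.; exact equinox/solstice day varies by year): September 22 to December 20
October 29 falls within the Autumn window

Autumn


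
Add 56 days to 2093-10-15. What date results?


Start: 2093-10-15, add 56 days
October 2093 has 31 days: 31 - 15 = 16 days to October 31 -> 40 left
November 2093 has 30 days -> 10 left
December 2093: 10 <= 31 -> lands on December 10

Result: 2093-12-10


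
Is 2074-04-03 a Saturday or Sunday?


Anchor: Jan 1, 2074. With p = 2074 - 1 = 2073: (p + p//4 - p//100 + p//400) mod 7 = (2073 + 518 - 20 + 5) mod 7 = 2576 mod 7 = 0 -> Monday (Mon=0 ... Sun=6)
Day of year: 93; offset = 92
Weekday index = (0 + 92) mod 7 = 1 -> Tuesday
Weekend days: Saturday, Sunday

No


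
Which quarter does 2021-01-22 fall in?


Month: January (month 1)
Q1: Jan-Mar, Q2: Apr-Jun, Q3: Jul-Sep, Q4: Oct-Dec

Q1


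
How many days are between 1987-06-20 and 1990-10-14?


From 1987-06-20 to 1990-10-14
1987-06-20: days before June = 31 + 28 + 31 + 30 + 31 = 151 (1987 is not a leap year); day of year = 151 + 20 = 171
1990-10-14: days before October = 31 + 28 + 31 + 30 + 31 + 30 + 31 + 31 + 30 = 273 (1990 is not a leap year); day of year = 273 + 14 = 287
Rest of 1987: 365 - 171 = 194
Full years 1988 (366), 1989 (365): 731
Total = 194 + 731 + 287 = 1212

1212 days


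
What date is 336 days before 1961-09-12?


Start: 1961-09-12, subtract 336 days
Back 12 days from September 12 reaches August 31, 1961 -> 324 left
August 1961 has 31 days -> back to July 31, 1961 -> 293 left
July 1961 has 31 days -> back to June 30, 1961 -> 262 left
June 1961 has 30 days -> back to May 31, 1961 -> 232 left
May 1961 has 31 days -> back to April 30, 1961 -> 201 left
April 1961 has 30 days -> back to March 31, 1961 -> 171 left
March 1961 has 31 days -> back to February 28, 1961 -> 140 left
February 1961 has 28 days -> back to January 31, 1961 -> 112 left
January 1961 has 31 days -> back to December 31, 1960 -> 81 left
December 1960 has 31 days -> back to November 30, 1960 -> 50 left
November 1960 has 30 days -> back to October 31, 1960 -> 20 left
October 1960: 31 - 20 = 11 -> lands on October 11

Result: 1960-10-11


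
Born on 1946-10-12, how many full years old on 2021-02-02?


Birth: 1946-10-12
Reference: 2021-02-02
Year difference: 2021 - 1946 = 75
Birthday not yet reached in 2021, subtract 1

74 years old


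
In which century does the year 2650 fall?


Century = (year - 1) // 100 + 1
= (2650 - 1) // 100 + 1
= 2649 // 100 + 1
= 26 + 1

27th century


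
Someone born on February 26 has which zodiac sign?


Date: February 26
Conventional tropical zodiac dates: Pisces from February 19 onward; Aries starts March 21
February 26 falls within the Pisces range

Pisces


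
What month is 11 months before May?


May is month 5
5 - 11 = -6; wrap: -6 + 12 = 6

June


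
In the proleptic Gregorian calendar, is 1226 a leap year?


Gregorian leap year rule: divisible by 4, but not by 100, unless also by 400.
1226 is not divisible by 4 -> not a leap year

No


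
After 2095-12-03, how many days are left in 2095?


Day of year: 337 of 365
Remaining = 365 - 337

28 days


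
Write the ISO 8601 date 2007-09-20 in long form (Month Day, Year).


ISO 2007-09-20 parses as year=2007, month=09, day=20
Month 9 -> September

September 20, 2007


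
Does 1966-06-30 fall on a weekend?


Anchor: Jan 1, 1966. With p = 1966 - 1 = 1965: (p + p//4 - p//100 + p//400) mod 7 = (1965 + 491 - 19 + 4) mod 7 = 2441 mod 7 = 5 -> Saturday (Mon=0 ... Sun=6)
Day of year: 181; offset = 180
Weekday index = (5 + 180) mod 7 = 3 -> Thursday
Weekend days: Saturday, Sunday

No


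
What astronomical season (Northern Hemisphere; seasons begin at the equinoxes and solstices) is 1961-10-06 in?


Date: October 6
Astronomical Autumn (approx.; exact equinox/solstice day varies by year): September 22 to December 20
October 6 falls within the Autumn window

Autumn


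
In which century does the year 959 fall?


Century = (year - 1) // 100 + 1
= (959 - 1) // 100 + 1
= 958 // 100 + 1
= 9 + 1

10th century


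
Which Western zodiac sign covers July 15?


Date: July 15
Conventional tropical zodiac dates: Cancer from June 21 onward; Leo starts July 23
July 15 falls within the Cancer range

Cancer


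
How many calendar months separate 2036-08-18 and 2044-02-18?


From August 2036 to February 2044
8 years * 12 = 96 months, minus 6 months = 90

90 months


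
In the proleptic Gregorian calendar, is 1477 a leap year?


Gregorian leap year rule: divisible by 4, but not by 100, unless also by 400.
1477 is not divisible by 4 -> not a leap year

No


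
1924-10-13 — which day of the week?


Date: October 13, 1924
Anchor: Jan 1, 1924. With p = 1924 - 1 = 1923: (p + p//4 - p//100 + p//400) mod 7 = (1923 + 480 - 19 + 4) mod 7 = 2388 mod 7 = 1 -> Tuesday (Mon=0 ... Sun=6)
Days before October (Jan-Sep): 274; offset = 274 + 13 - 1 = 286
Weekday index = (1 + 286) mod 7 = 0

Day of the week: Monday


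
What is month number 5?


Month 5 of 12

May


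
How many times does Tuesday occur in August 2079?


August 2079 has 31 days
Anchor: Jan 1, 2079. With p = 2079 - 1 = 2078: (p + p//4 - p//100 + p//400) mod 7 = (2078 + 519 - 20 + 5) mod 7 = 2582 mod 7 = 6 -> Sunday (Mon=0 ... Sun=6)
Days before August (Jan-Jul): 212; August 1 index = (6 + 212) mod 7 = 1 -> Tuesday
First Tuesday is August 1
Tuesdays: 1, 8, 15, 22, 29

5 Tuesdays


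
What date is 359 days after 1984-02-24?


Start: 1984-02-24, add 359 days
February 1984 has 29 days: 29 - 24 = 5 days to February 29 -> 354 left
March 1984 has 31 days -> 323 left
April 1984 has 30 days -> 293 left
May 1984 has 31 days -> 262 left
June 1984 has 30 days -> 232 left
July 1984 has 31 days -> 201 left
August 1984 has 31 days -> 170 left
September 1984 has 30 days -> 140 left
October 1984 has 31 days -> 109 left
November 1984 has 30 days -> 79 left
December 1984 has 31 days -> 48 left
January 1985 has 31 days -> 17 left
February 1985: 17 <= 28 -> lands on February 17

Result: 1985-02-17


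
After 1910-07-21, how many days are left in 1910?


Day of year: 202 of 365
Remaining = 365 - 202

163 days


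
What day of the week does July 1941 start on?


Target: July 1, 1941
Anchor: Jan 1, 1941. With p = 1941 - 1 = 1940: (p + p//4 - p//100 + p//400) mod 7 = (1940 + 485 - 19 + 4) mod 7 = 2410 mod 7 = 2 -> Wednesday (Mon=0 ... Sun=6)
Days before July (Jan-Jun): 181 days
Weekday index = (2 + 181) mod 7 = 1

Tuesday


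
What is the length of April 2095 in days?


April 2095

30 days


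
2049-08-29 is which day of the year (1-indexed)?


Date: August 29, 2049
Days in months 1 through 7: 212
Plus 29 days in August

Day of year: 241


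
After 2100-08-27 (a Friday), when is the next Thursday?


Current: Friday
Target: Thursday
Days ahead: 6

Next Thursday: 2100-09-02


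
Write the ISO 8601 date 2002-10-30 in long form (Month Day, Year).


ISO 2002-10-30 parses as year=2002, month=10, day=30
Month 10 -> October

October 30, 2002


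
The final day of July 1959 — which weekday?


July 1959 has 31 days
Anchor: Jan 1, 1959. With p = 1959 - 1 = 1958: (p + p//4 - p//100 + p//400) mod 7 = (1958 + 489 - 19 + 4) mod 7 = 2432 mod 7 = 3 -> Thursday (Mon=0 ... Sun=6)
Days before July (Jan-Jun): 181; July 1 index = (3 + 181) mod 7 = 2 -> Wednesday
Last day offset: 31 - 1 = 30 days
Weekday index = (2 + 30) mod 7 = 4

Friday, July 31


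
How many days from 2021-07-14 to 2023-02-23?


From 2021-07-14 to 2023-02-23
2021-07-14: days before July = 31 + 28 + 31 + 30 + 31 + 30 = 181 (2021 is not a leap year); day of year = 181 + 14 = 195
2023-02-23: days before February = 31; day of year = 31 + 23 = 54
Rest of 2021: 365 - 195 = 170
Full years 2022 (365): 365
Total = 170 + 365 + 54 = 589

589 days


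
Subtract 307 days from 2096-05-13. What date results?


Start: 2096-05-13, subtract 307 days
Back 13 days from May 13 reaches April 30, 2096 -> 294 left
April 2096 has 30 days -> back to March 31, 2096 -> 264 left
March 2096 has 31 days -> back to February 29, 2096 -> 233 left
February 2096 has 29 days -> back to January 31, 2096 -> 204 left
January 2096 has 31 days -> back to December 31, 2095 -> 173 left
December 2095 has 31 days -> back to November 30, 2095 -> 142 left
November 2095 has 30 days -> back to October 31, 2095 -> 112 left
October 2095 has 31 days -> back to September 30, 2095 -> 81 left
September 2095 has 30 days -> back to August 31, 2095 -> 51 left
August 2095 has 31 days -> back to July 31, 2095 -> 20 left
July 2095: 31 - 20 = 11 -> lands on July 11

Result: 2095-07-11


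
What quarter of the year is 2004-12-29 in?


Month: December (month 12)
Q1: Jan-Mar, Q2: Apr-Jun, Q3: Jul-Sep, Q4: Oct-Dec

Q4


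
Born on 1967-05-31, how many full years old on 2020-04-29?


Birth: 1967-05-31
Reference: 2020-04-29
Year difference: 2020 - 1967 = 53
Birthday not yet reached in 2020, subtract 1

52 years old


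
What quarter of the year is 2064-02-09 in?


Month: February (month 2)
Q1: Jan-Mar, Q2: Apr-Jun, Q3: Jul-Sep, Q4: Oct-Dec

Q1


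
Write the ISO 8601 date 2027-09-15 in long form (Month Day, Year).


ISO 2027-09-15 parses as year=2027, month=09, day=15
Month 9 -> September

September 15, 2027


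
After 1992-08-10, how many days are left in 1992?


Day of year: 223 of 366
Remaining = 366 - 223

143 days


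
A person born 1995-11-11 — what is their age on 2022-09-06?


Birth: 1995-11-11
Reference: 2022-09-06
Year difference: 2022 - 1995 = 27
Birthday not yet reached in 2022, subtract 1

26 years old


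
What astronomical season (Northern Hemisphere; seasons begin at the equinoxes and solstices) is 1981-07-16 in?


Date: July 16
Astronomical Summer (approx.; exact equinox/solstice day varies by year): June 21 to September 21
July 16 falls within the Summer window

Summer


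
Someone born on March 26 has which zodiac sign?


Date: March 26
Conventional tropical zodiac dates: Aries from March 21 onward; Taurus starts April 20
March 26 falls within the Aries range

Aries


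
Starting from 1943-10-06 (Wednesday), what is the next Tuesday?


Current: Wednesday
Target: Tuesday
Days ahead: 6

Next Tuesday: 1943-10-12


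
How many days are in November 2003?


November 2003

30 days


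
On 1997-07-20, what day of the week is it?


Date: July 20, 1997
Anchor: Jan 1, 1997. With p = 1997 - 1 = 1996: (p + p//4 - p//100 + p//400) mod 7 = (1996 + 499 - 19 + 4) mod 7 = 2480 mod 7 = 2 -> Wednesday (Mon=0 ... Sun=6)
Days before July (Jan-Jun): 181; offset = 181 + 20 - 1 = 200
Weekday index = (2 + 200) mod 7 = 6

Day of the week: Sunday


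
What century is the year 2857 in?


Century = (year - 1) // 100 + 1
= (2857 - 1) // 100 + 1
= 2856 // 100 + 1
= 28 + 1

29th century


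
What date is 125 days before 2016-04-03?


Start: 2016-04-03, subtract 125 days
Back 3 days from April 3 reaches March 31, 2016 -> 122 left
March 2016 has 31 days -> back to February 29, 2016 -> 91 left
February 2016 has 29 days -> back to January 31, 2016 -> 62 left
January 2016 has 31 days -> back to December 31, 2015 -> 31 left
December 2015 has 31 days -> back to November 30, 2015 -> 0 left
November 2015: 30 - 0 = 30 -> lands on November 30

Result: 2015-11-30


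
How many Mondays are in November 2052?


November 2052 has 30 days
Anchor: Jan 1, 2052. With p = 2052 - 1 = 2051: (p + p//4 - p//100 + p//400) mod 7 = (2051 + 512 - 20 + 5) mod 7 = 2548 mod 7 = 0 -> Monday (Mon=0 ... Sun=6)
Days before November (Jan-Oct): 305; November 1 index = (0 + 305) mod 7 = 4 -> Friday
First Monday is November 4
Mondays: 4, 11, 18, 25

4 Mondays


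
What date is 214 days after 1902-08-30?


Start: 1902-08-30, add 214 days
August 1902 has 31 days: 31 - 30 = 1 day to August 31 -> 213 left
September 1902 has 30 days -> 183 left
October 1902 has 31 days -> 152 left
November 1902 has 30 days -> 122 left
December 1902 has 31 days -> 91 left
January 1903 has 31 days -> 60 left
February 1903 has 28 days -> 32 left
March 1903 has 31 days -> 1 left
April 1903: 1 <= 30 -> lands on April 1

Result: 1903-04-01


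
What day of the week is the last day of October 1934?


October 1934 has 31 days
Anchor: Jan 1, 1934. With p = 1934 - 1 = 1933: (p + p//4 - p//100 + p//400) mod 7 = (1933 + 483 - 19 + 4) mod 7 = 2401 mod 7 = 0 -> Monday (Mon=0 ... Sun=6)
Days before October (Jan-Sep): 273; October 1 index = (0 + 273) mod 7 = 0 -> Monday
Last day offset: 31 - 1 = 30 days
Weekday index = (0 + 30) mod 7 = 2

Wednesday, October 31


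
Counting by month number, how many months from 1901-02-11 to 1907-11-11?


From February 1901 to November 1907
6 years * 12 = 72 months, plus 9 months = 81

81 months


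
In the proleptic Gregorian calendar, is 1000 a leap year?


Gregorian leap year rule: divisible by 4, but not by 100, unless also by 400.
1000 is divisible by 100 but not 400 -> not a leap year

No


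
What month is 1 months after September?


September is month 9
9 + 1 = 10

October


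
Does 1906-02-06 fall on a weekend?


Anchor: Jan 1, 1906. With p = 1906 - 1 = 1905: (p + p//4 - p//100 + p//400) mod 7 = (1905 + 476 - 19 + 4) mod 7 = 2366 mod 7 = 0 -> Monday (Mon=0 ... Sun=6)
Day of year: 37; offset = 36
Weekday index = (0 + 36) mod 7 = 1 -> Tuesday
Weekend days: Saturday, Sunday

No


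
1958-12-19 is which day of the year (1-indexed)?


Date: December 19, 1958
Days in months 1 through 11: 334
Plus 19 days in December

Day of year: 353


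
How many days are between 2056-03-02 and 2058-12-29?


From 2056-03-02 to 2058-12-29
2056-03-02: days before March = 31 + 29 = 60 (2056 is a leap year); day of year = 60 + 2 = 62
2058-12-29: days before December = 31 + 28 + 31 + 30 + 31 + 30 + 31 + 31 + 30 + 31 + 30 = 334 (2058 is not a leap year); day of year = 334 + 29 = 363
Rest of 2056: 366 - 62 = 304
Full years 2057 (365): 365
Total = 304 + 365 + 363 = 1032

1032 days


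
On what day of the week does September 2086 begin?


Target: September 1, 2086
Anchor: Jan 1, 2086. With p = 2086 - 1 = 2085: (p + p//4 - p//100 + p//400) mod 7 = (2085 + 521 - 20 + 5) mod 7 = 2591 mod 7 = 1 -> Tuesday (Mon=0 ... Sun=6)
Days before September (Jan-Aug): 243 days
Weekday index = (1 + 243) mod 7 = 6

Sunday


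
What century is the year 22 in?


Century = (year - 1) // 100 + 1
= (22 - 1) // 100 + 1
= 21 // 100 + 1
= 0 + 1

1st century


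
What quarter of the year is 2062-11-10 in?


Month: November (month 11)
Q1: Jan-Mar, Q2: Apr-Jun, Q3: Jul-Sep, Q4: Oct-Dec

Q4


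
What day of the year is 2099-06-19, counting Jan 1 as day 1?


Date: June 19, 2099
Days in months 1 through 5: 151
Plus 19 days in June

Day of year: 170


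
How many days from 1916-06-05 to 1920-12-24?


From 1916-06-05 to 1920-12-24
1916-06-05: days before June = 31 + 29 + 31 + 30 + 31 = 152 (1916 is a leap year); day of year = 152 + 5 = 157
1920-12-24: days before December = 31 + 29 + 31 + 30 + 31 + 30 + 31 + 31 + 30 + 31 + 30 = 335 (1920 is a leap year); day of year = 335 + 24 = 359
Rest of 1916: 366 - 157 = 209
Full years 1917 (365), 1918 (365), 1919 (365): 1095
Total = 209 + 1095 + 359 = 1663

1663 days


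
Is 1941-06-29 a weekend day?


Anchor: Jan 1, 1941. With p = 1941 - 1 = 1940: (p + p//4 - p//100 + p//400) mod 7 = (1940 + 485 - 19 + 4) mod 7 = 2410 mod 7 = 2 -> Wednesday (Mon=0 ... Sun=6)
Day of year: 180; offset = 179
Weekday index = (2 + 179) mod 7 = 6 -> Sunday
Weekend days: Saturday, Sunday

Yes


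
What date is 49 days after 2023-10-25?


Start: 2023-10-25, add 49 days
October 2023 has 31 days: 31 - 25 = 6 days to October 31 -> 43 left
November 2023 has 30 days -> 13 left
December 2023: 13 <= 31 -> lands on December 13

Result: 2023-12-13


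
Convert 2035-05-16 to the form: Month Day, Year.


ISO 2035-05-16 parses as year=2035, month=05, day=16
Month 5 -> May

May 16, 2035


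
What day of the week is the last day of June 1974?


June 1974 has 30 days
Anchor: Jan 1, 1974. With p = 1974 - 1 = 1973: (p + p//4 - p//100 + p//400) mod 7 = (1973 + 493 - 19 + 4) mod 7 = 2451 mod 7 = 1 -> Tuesday (Mon=0 ... Sun=6)
Days before June (Jan-May): 151; June 1 index = (1 + 151) mod 7 = 5 -> Saturday
Last day offset: 30 - 1 = 29 days
Weekday index = (5 + 29) mod 7 = 6

Sunday, June 30


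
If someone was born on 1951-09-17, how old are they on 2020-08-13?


Birth: 1951-09-17
Reference: 2020-08-13
Year difference: 2020 - 1951 = 69
Birthday not yet reached in 2020, subtract 1

68 years old


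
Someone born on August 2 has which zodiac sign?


Date: August 2
Conventional tropical zodiac dates: Leo from July 23 onward; Virgo starts August 23
August 2 falls within the Leo range

Leo


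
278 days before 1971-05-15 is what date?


Start: 1971-05-15, subtract 278 days
Back 15 days from May 15 reaches April 30, 1971 -> 263 left
April 1971 has 30 days -> back to March 31, 1971 -> 233 left
March 1971 has 31 days -> back to February 28, 1971 -> 202 left
February 1971 has 28 days -> back to January 31, 1971 -> 174 left
January 1971 has 31 days -> back to December 31, 1970 -> 143 left
December 1970 has 31 days -> back to November 30, 1970 -> 112 left
November 1970 has 30 days -> back to October 31, 1970 -> 82 left
October 1970 has 31 days -> back to September 30, 1970 -> 51 left
September 1970 has 30 days -> back to August 31, 1970 -> 21 left
August 1970: 31 - 21 = 10 -> lands on August 10

Result: 1970-08-10


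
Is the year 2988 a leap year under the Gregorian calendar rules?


Gregorian leap year rule: divisible by 4, but not by 100, unless also by 400.
2988 is divisible by 4 but not 100 -> leap year

Yes


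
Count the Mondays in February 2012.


February 2012 has 29 days
Anchor: Jan 1, 2012. With p = 2012 - 1 = 2011: (p + p//4 - p//100 + p//400) mod 7 = (2011 + 502 - 20 + 5) mod 7 = 2498 mod 7 = 6 -> Sunday (Mon=0 ... Sun=6)
Days before February (Jan): 31; February 1 index = (6 + 31) mod 7 = 2 -> Wednesday
First Monday is February 6
Mondays: 6, 13, 20, 27

4 Mondays


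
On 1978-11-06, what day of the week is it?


Date: November 6, 1978
Anchor: Jan 1, 1978. With p = 1978 - 1 = 1977: (p + p//4 - p//100 + p//400) mod 7 = (1977 + 494 - 19 + 4) mod 7 = 2456 mod 7 = 6 -> Sunday (Mon=0 ... Sun=6)
Days before November (Jan-Oct): 304; offset = 304 + 6 - 1 = 309
Weekday index = (6 + 309) mod 7 = 0

Day of the week: Monday


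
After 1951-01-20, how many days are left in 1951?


Day of year: 20 of 365
Remaining = 365 - 20

345 days


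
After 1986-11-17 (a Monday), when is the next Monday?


Current: Monday
Target: Monday
Days ahead: 7

Next Monday: 1986-11-24


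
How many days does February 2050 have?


February 2050 (leap year: no)

28 days


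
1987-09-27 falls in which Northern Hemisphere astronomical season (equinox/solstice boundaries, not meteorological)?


Date: September 27
Astronomical Autumn (approx.; exact equinox/solstice day varies by year): September 22 to December 20
September 27 falls within the Autumn window

Autumn


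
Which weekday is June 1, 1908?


Target: June 1, 1908
Anchor: Jan 1, 1908. With p = 1908 - 1 = 1907: (p + p//4 - p//100 + p//400) mod 7 = (1907 + 476 - 19 + 4) mod 7 = 2368 mod 7 = 2 -> Wednesday (Mon=0 ... Sun=6)
Days before June (Jan-May): 152 days
Weekday index = (2 + 152) mod 7 = 0

Monday


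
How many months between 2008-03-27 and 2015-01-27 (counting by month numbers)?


From March 2008 to January 2015
7 years * 12 = 84 months, minus 2 months = 82

82 months


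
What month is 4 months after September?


September is month 9
9 + 4 = 13; wrap: 13 - 12 = 1

January


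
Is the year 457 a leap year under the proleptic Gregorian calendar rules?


Gregorian leap year rule: divisible by 4, but not by 100, unless also by 400.
457 is not divisible by 4 -> not a leap year

No


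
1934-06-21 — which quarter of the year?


Month: June (month 6)
Q1: Jan-Mar, Q2: Apr-Jun, Q3: Jul-Sep, Q4: Oct-Dec

Q2


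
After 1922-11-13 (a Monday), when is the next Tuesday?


Current: Monday
Target: Tuesday
Days ahead: 1

Next Tuesday: 1922-11-14


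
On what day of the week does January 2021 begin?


Target: January 1, 2021
Anchor: Jan 1, 2021. With p = 2021 - 1 = 2020: (p + p//4 - p//100 + p//400) mod 7 = (2020 + 505 - 20 + 5) mod 7 = 2510 mod 7 = 4 -> Friday (Mon=0 ... Sun=6)
Offset from anchor: 0 days
Weekday index = (4 + 0) mod 7 = 4

Friday


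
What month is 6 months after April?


April is month 4
4 + 6 = 10

October


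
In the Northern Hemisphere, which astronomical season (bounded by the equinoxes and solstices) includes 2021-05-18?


Date: May 18
Astronomical Spring (approx.; exact equinox/solstice day varies by year): March 20 to June 20
May 18 falls within the Spring window

Spring


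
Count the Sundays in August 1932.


August 1932 has 31 days
Anchor: Jan 1, 1932. With p = 1932 - 1 = 1931: (p + p//4 - p//100 + p//400) mod 7 = (1931 + 482 - 19 + 4) mod 7 = 2398 mod 7 = 4 -> Friday (Mon=0 ... Sun=6)
Days before August (Jan-Jul): 213; August 1 index = (4 + 213) mod 7 = 0 -> Monday
First Sunday is August 7
Sundays: 7, 14, 21, 28

4 Sundays


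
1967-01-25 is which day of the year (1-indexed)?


Date: January 25, 1967
No months before January
Plus 25 days in January

Day of year: 25


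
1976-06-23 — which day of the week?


Date: June 23, 1976
Anchor: Jan 1, 1976. With p = 1976 - 1 = 1975: (p + p//4 - p//100 + p//400) mod 7 = (1975 + 493 - 19 + 4) mod 7 = 2453 mod 7 = 3 -> Thursday (Mon=0 ... Sun=6)
Days before June (Jan-May): 152; offset = 152 + 23 - 1 = 174
Weekday index = (3 + 174) mod 7 = 2

Day of the week: Wednesday


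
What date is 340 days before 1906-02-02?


Start: 1906-02-02, subtract 340 days
Back 2 days from February 2 reaches January 31, 1906 -> 338 left
January 1906 has 31 days -> back to December 31, 1905 -> 307 left
December 1905 has 31 days -> back to November 30, 1905 -> 276 left
November 1905 has 30 days -> back to October 31, 1905 -> 246 left
October 1905 has 31 days -> back to September 30, 1905 -> 215 left
September 1905 has 30 days -> back to August 31, 1905 -> 185 left
August 1905 has 31 days -> back to July 31, 1905 -> 154 left
July 1905 has 31 days -> back to June 30, 1905 -> 123 left
June 1905 has 30 days -> back to May 31, 1905 -> 93 left
May 1905 has 31 days -> back to April 30, 1905 -> 62 left
April 1905 has 30 days -> back to March 31, 1905 -> 32 left
March 1905 has 31 days -> back to February 28, 1905 -> 1 left
February 1905: 28 - 1 = 27 -> lands on February 27

Result: 1905-02-27


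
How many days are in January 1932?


January 1932

31 days


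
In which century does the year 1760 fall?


Century = (year - 1) // 100 + 1
= (1760 - 1) // 100 + 1
= 1759 // 100 + 1
= 17 + 1

18th century


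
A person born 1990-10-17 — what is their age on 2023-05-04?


Birth: 1990-10-17
Reference: 2023-05-04
Year difference: 2023 - 1990 = 33
Birthday not yet reached in 2023, subtract 1

32 years old


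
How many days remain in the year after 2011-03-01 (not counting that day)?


Day of year: 60 of 365
Remaining = 365 - 60

305 days


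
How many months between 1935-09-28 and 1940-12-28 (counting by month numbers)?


From September 1935 to December 1940
5 years * 12 = 60 months, plus 3 months = 63

63 months


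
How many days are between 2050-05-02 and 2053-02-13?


From 2050-05-02 to 2053-02-13
2050-05-02: days before May = 31 + 28 + 31 + 30 = 120 (2050 is not a leap year); day of year = 120 + 2 = 122
2053-02-13: days before February = 31; day of year = 31 + 13 = 44
Rest of 2050: 365 - 122 = 243
Full years 2051 (365), 2052 (366): 731
Total = 243 + 731 + 44 = 1018

1018 days


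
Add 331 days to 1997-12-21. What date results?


Start: 1997-12-21, add 331 days
December 1997 has 31 days: 31 - 21 = 10 days to December 31 -> 321 left
January 1998 has 31 days -> 290 left
February 1998 has 28 days -> 262 left
March 1998 has 31 days -> 231 left
April 1998 has 30 days -> 201 left
May 1998 has 31 days -> 170 left
June 1998 has 30 days -> 140 left
July 1998 has 31 days -> 109 left
August 1998 has 31 days -> 78 left
September 1998 has 30 days -> 48 left
October 1998 has 31 days -> 17 left
November 1998: 17 <= 30 -> lands on November 17

Result: 1998-11-17


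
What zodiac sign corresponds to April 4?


Date: April 4
Conventional tropical zodiac dates: Aries from March 21 onward; Taurus starts April 20
April 4 falls within the Aries range

Aries


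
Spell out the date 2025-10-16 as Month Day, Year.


ISO 2025-10-16 parses as year=2025, month=10, day=16
Month 10 -> October

October 16, 2025


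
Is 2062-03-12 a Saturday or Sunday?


Anchor: Jan 1, 2062. With p = 2062 - 1 = 2061: (p + p//4 - p//100 + p//400) mod 7 = (2061 + 515 - 20 + 5) mod 7 = 2561 mod 7 = 6 -> Sunday (Mon=0 ... Sun=6)
Day of year: 71; offset = 70
Weekday index = (6 + 70) mod 7 = 6 -> Sunday
Weekend days: Saturday, Sunday

Yes


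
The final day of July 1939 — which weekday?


July 1939 has 31 days
Anchor: Jan 1, 1939. With p = 1939 - 1 = 1938: (p + p//4 - p//100 + p//400) mod 7 = (1938 + 484 - 19 + 4) mod 7 = 2407 mod 7 = 6 -> Sunday (Mon=0 ... Sun=6)
Days before July (Jan-Jun): 181; July 1 index = (6 + 181) mod 7 = 5 -> Saturday
Last day offset: 31 - 1 = 30 days
Weekday index = (5 + 30) mod 7 = 0

Monday, July 31


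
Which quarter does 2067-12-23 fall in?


Month: December (month 12)
Q1: Jan-Mar, Q2: Apr-Jun, Q3: Jul-Sep, Q4: Oct-Dec

Q4


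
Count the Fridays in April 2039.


April 2039 has 30 days
Anchor: Jan 1, 2039. With p = 2039 - 1 = 2038: (p + p//4 - p//100 + p//400) mod 7 = (2038 + 509 - 20 + 5) mod 7 = 2532 mod 7 = 5 -> Saturday (Mon=0 ... Sun=6)
Days before April (Jan-Mar): 90; April 1 index = (5 + 90) mod 7 = 4 -> Friday
First Friday is April 1
Fridays: 1, 8, 15, 22, 29

5 Fridays


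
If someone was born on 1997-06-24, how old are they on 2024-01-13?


Birth: 1997-06-24
Reference: 2024-01-13
Year difference: 2024 - 1997 = 27
Birthday not yet reached in 2024, subtract 1

26 years old


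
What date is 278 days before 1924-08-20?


Start: 1924-08-20, subtract 278 days
Back 20 days from August 20 reaches July 31, 1924 -> 258 left
July 1924 has 31 days -> back to June 30, 1924 -> 227 left
June 1924 has 30 days -> back to May 31, 1924 -> 197 left
May 1924 has 31 days -> back to April 30, 1924 -> 166 left
April 1924 has 30 days -> back to March 31, 1924 -> 136 left
March 1924 has 31 days -> back to February 29, 1924 -> 105 left
February 1924 has 29 days -> back to January 31, 1924 -> 76 left
January 1924 has 31 days -> back to December 31, 1923 -> 45 left
December 1923 has 31 days -> back to November 30, 1923 -> 14 left
November 1923: 30 - 14 = 16 -> lands on November 16

Result: 1923-11-16


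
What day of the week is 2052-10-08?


Date: October 8, 2052
Anchor: Jan 1, 2052. With p = 2052 - 1 = 2051: (p + p//4 - p//100 + p//400) mod 7 = (2051 + 512 - 20 + 5) mod 7 = 2548 mod 7 = 0 -> Monday (Mon=0 ... Sun=6)
Days before October (Jan-Sep): 274; offset = 274 + 8 - 1 = 281
Weekday index = (0 + 281) mod 7 = 1

Day of the week: Tuesday


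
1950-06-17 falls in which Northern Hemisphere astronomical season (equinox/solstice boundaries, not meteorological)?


Date: June 17
Astronomical Spring (approx.; exact equinox/solstice day varies by year): March 20 to June 20
June 17 falls within the Spring window

Spring


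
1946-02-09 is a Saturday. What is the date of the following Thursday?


Current: Saturday
Target: Thursday
Days ahead: 5

Next Thursday: 1946-02-14


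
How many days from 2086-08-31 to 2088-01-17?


From 2086-08-31 to 2088-01-17
2086-08-31: days before August = 31 + 28 + 31 + 30 + 31 + 30 + 31 = 212 (2086 is not a leap year); day of year = 212 + 31 = 243
2088-01-17: day of year = 17
Rest of 2086: 365 - 243 = 122
Full years 2087 (365): 365
Total = 122 + 365 + 17 = 504

504 days


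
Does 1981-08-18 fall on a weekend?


Anchor: Jan 1, 1981. With p = 1981 - 1 = 1980: (p + p//4 - p//100 + p//400) mod 7 = (1980 + 495 - 19 + 4) mod 7 = 2460 mod 7 = 3 -> Thursday (Mon=0 ... Sun=6)
Day of year: 230; offset = 229
Weekday index = (3 + 229) mod 7 = 1 -> Tuesday
Weekend days: Saturday, Sunday

No


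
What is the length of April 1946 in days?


April 1946

30 days


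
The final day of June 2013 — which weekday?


June 2013 has 30 days
Anchor: Jan 1, 2013. With p = 2013 - 1 = 2012: (p + p//4 - p//100 + p//400) mod 7 = (2012 + 503 - 20 + 5) mod 7 = 2500 mod 7 = 1 -> Tuesday (Mon=0 ... Sun=6)
Days before June (Jan-May): 151; June 1 index = (1 + 151) mod 7 = 5 -> Saturday
Last day offset: 30 - 1 = 29 days
Weekday index = (5 + 29) mod 7 = 6

Sunday, June 30
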